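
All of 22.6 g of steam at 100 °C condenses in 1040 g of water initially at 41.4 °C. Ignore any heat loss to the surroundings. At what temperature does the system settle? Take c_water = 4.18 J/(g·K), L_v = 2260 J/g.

Taking heat into each body as positive, Σ m c ΔT = 0:
latent heat released on condensation: 22.6×2260 = 51076; condensed water 100 °C→T: 94.47(T − 100); original water: 4347.2(T − 41.4)
4441.7 T = 51076 + 9446.8 + 179974 = 240497
T ≈ 54.15 °C (< 100 °C, so full condensation is consistent).

T_f ≈ 54.1 °C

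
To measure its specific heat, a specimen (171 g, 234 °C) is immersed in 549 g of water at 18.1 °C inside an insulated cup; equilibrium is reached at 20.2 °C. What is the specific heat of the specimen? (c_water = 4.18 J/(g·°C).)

Heat gained plus heat lost sum to zero:
171·c·(20.2 − 234) + 549·4.18·(20.2 − 18.1) = 0
-36560 c = -4819.1
c = -4819.1/-36560 ≈ 0.1318 J/(g·°C)

c ≈ 0.132 J/(g·°C)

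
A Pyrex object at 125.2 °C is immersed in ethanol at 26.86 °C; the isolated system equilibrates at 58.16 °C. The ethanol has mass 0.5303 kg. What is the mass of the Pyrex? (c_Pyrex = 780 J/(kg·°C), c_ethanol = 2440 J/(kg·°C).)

Conservation of energy gives ΣQ = 0:
m×780×(58.16 − 125.2) + 0.5303×2440×(58.16 − 26.86) = 0
-52291 m = -40500
m = -40500/-52291 ≈ 0.7745 kg

m ≈ 0.775 kg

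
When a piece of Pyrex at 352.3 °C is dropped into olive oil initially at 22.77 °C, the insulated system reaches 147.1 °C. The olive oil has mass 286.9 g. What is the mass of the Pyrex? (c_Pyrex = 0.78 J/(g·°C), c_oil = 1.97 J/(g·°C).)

m ≈ 439 g

Heat lost by the Pyrex = heat gained by the oil:
m×0.78×(352.3 − 147.1) = 286.9×1.97×(147.1 − 22.77)
160.06 m = 70270  ⇒  m ≈ 439 g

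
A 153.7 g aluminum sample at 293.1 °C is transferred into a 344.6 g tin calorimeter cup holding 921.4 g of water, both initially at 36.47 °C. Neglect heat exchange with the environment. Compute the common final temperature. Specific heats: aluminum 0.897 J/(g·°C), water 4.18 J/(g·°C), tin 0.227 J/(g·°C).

T_f ≈ 45.2 °C

T_f is the heat-capacity-weighted average of the initial temperatures:
T_f = (137.87*293.1 + 3851.5*36.47 + 78.22*36.47) / (137.87 + 3851.5 + 78.22)
    = 183725 / 4067.5 ≈ 45.17 °C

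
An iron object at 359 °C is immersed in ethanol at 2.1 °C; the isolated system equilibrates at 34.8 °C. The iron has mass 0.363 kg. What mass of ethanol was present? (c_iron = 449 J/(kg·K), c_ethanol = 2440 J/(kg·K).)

m ≈ 0.662 kg

Heat lost by the iron = heat gained by the ethanol:
0.363·449·(359 − 34.8) = m·2440·(34.8 − 2.1)
79788 m = 52840  ⇒  m ≈ 0.6623 kg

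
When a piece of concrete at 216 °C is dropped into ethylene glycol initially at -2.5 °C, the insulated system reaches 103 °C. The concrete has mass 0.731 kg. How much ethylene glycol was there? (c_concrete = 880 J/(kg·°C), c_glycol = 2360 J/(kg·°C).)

|Q_concrete| = |Q_glycol|:
0.731·880·(216 − 103) = m·2360·(103 − (-2.5))
248980 m = 72691  ⇒  m ≈ 0.292 kg

m ≈ 0.292 kg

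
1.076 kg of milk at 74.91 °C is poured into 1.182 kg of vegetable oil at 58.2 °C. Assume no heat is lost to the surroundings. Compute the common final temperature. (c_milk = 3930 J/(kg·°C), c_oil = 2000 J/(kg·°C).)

T_f ≈ 68.9 °C

Heat gained plus heat lost sum to zero:
1.076·3930·(T − 74.91) + 1.182·2000·(T − 58.2) = 0
4228.7(T − 74.91) + 2364(T − 58.2) = 0
6592.7 T = 454355
T ≈ 68.92 °C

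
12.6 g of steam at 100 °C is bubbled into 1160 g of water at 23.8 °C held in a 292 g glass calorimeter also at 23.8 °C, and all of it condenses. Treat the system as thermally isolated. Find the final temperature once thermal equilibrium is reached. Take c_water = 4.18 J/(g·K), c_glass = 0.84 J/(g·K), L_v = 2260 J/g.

T_f ≈ 30.1 °C

Conservation of energy gives ΣQ = 0:
steam→water at 100 °C releases m L_v = 12.6×2260 = 28476
  condensed water 100 °C→T: 52.67(T − 100)
  original water: 4848.8(T − 23.8)
  cup: 245.28(T − 23.8)
5146.7 T = 28476 + 5266.8 + 121239 = 154982
T ≈ 30.11 °C — below 100 °C, confirming all the steam condensed.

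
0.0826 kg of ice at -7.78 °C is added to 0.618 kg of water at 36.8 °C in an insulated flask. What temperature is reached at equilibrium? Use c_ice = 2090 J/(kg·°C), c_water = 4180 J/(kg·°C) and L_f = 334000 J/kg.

Heat gained plus heat lost sum to zero:
ice -7.78→0 °C: 0.0826×2090×7.78 = 1343.1; fusion: m_ice L_f = 0.0826×334000 = 27588; meltwater 0→T: 0.0826×4180×T = 345.27 T; water cools: 0.618×4180×(T − 36.8) = 2583.2(T − 36.8)
2928.5 T = 95063 − 28931 = 66132
T ≈ 22.58 °C (positive, so assuming full melt was valid).

T_f ≈ 22.6 °C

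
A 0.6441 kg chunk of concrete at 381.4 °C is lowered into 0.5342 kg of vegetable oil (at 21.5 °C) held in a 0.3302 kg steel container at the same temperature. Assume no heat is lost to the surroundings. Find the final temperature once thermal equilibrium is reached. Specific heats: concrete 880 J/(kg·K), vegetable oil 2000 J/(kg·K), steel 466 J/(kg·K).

T_f ≈ 135.5 °C

With ΣQ=0 the equilibrium temperature is the m·c-weighted mean:
T_f = (566.81×381.4 + 1068.4×21.5 + 153.87×21.5) / (566.81 + 1068.4 + 153.87)
    = 242459 / 1789.1 ≈ 135.52 °C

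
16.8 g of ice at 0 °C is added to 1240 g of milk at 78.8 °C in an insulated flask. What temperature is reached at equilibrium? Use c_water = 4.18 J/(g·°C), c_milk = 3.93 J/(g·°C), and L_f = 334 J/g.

T_f ≈ 76.5 °C

Heat gained plus heat lost sum to zero:
melt ice: 16.8×334 = 5611.2
  warm the meltwater: 70.22 T
  milk cools: 1240×3.93×(T − 78.8) = 4873.2(T − 78.8)
4943.4 T = 384008 − 5611.2 = 378397
T ≈ 76.55 °C (positive, so assuming full melt was valid).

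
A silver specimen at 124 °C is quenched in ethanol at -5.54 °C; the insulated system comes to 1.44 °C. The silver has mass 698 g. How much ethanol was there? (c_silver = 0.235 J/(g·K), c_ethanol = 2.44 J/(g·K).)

m ≈ 1180 g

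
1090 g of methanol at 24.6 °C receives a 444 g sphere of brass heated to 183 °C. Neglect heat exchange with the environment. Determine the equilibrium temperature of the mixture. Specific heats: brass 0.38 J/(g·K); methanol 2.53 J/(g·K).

Net heat exchanged in the isolated system is zero:
444×0.38×(T − 183) + 1090×2.53×(T − 24.6) = 0
168.72(T − 183) + 2757.7(T − 24.6) = 0
(168.72 + 2757.7) T = 168.72×183 + 2757.7×24.6
T = 98715/2926.4 ≈ 33.73 °C

T_f ≈ 33.7 °C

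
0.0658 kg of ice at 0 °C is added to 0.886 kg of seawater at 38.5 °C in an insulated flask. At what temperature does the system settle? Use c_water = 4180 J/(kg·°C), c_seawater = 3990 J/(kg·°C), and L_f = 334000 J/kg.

T_f ≈ 30.0 °C

Energy conservation, ΣQ = 0:
melt ice: 0.0658·334000 = 21977; warm the meltwater: 275.04 T; seawater: 3535.1(T − 38.5)
3810.2 T = 136103 − 21977 = 114126
T ≈ 29.95 °C. Since T > 0 °C, the all-ice-melts assumption holds.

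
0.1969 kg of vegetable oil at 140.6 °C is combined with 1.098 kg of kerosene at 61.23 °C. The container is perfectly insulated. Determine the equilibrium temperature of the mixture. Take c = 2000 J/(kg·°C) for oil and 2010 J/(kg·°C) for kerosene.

Net heat exchanged in the isolated system is zero:
0.1969·2000·(T − 140.6) + 1.098·2010·(T − 61.23) = 0
393.8(T − 140.6) + 2207(T − 61.23) = 0
(393.8 + 2207) T = 393.8·140.6 + 2207·61.23
T ≈ 73.25 °C

T_f ≈ 73.2 °C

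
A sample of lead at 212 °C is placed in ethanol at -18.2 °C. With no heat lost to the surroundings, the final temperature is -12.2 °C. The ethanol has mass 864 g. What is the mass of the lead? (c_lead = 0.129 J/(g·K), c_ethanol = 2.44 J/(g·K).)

m ≈ 437 g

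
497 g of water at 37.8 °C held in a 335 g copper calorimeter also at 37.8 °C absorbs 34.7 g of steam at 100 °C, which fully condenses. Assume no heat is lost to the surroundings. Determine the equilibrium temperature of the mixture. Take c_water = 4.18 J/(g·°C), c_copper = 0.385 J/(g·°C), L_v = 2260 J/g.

T_f ≈ 75.0 °C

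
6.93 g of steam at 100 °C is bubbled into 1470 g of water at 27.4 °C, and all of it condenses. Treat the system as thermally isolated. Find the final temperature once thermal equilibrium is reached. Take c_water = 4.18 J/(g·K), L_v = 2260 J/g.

Net heat exchanged in the isolated system is zero:
steam→water at 100 °C releases m L_v = 6.93·2260 = 15662; condensed water 100 °C→T: 28.97(T − 100); original water: 6144.6(T − 27.4)
6173.6 T = 15662 + 2896.7 + 168362 = 186921
T ≈ 30.28 °C, under the boiling point, so the assumption holds.

T_f ≈ 30.3 °C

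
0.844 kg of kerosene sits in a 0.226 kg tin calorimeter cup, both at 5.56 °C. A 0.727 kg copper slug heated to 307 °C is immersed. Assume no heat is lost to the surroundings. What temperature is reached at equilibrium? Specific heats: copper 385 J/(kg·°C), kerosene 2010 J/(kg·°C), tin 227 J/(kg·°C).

T_f ≈ 47.2 °C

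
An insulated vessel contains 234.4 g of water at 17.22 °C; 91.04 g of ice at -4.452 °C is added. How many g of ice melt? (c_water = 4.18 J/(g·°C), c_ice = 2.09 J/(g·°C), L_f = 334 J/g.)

Heat available from the water dropping to 0 °C: 234.4×4.18×17.22 = 16872 J.
Warming the ice to 0 °C takes 91.04×2.09×4.452 = 847.1 J, leaving 16025 J for melting.
Melting all 91.04 g of ice would need 91.04×334 = 30407 J.
16025 J < 30407 J, so only part of the ice melts and the system sits at 0 °C.
m_melted×334 = 16025  ⇒  m_melted ≈ 47.98 g.

m_melted ≈ 48 g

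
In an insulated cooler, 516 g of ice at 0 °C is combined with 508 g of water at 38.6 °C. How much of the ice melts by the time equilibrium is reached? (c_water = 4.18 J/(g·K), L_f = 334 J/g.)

Heat available from the water dropping to 0 °C: 508×4.18×38.6 = 81965 J.
Melting all 516 g of ice would need 516×334 = 172344 J.
Since 81965 < 172344 J, not all the ice melts; equilibrium is at 0 °C.
Mass melted = 81965/334 ≈ 245.4 g.

m_melted ≈ 245 g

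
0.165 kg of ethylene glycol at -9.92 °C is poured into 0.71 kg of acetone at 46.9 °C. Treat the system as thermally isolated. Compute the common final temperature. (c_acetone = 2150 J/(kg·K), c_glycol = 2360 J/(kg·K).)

T_f = Σ m_i c_i T_i / Σ m_i c_i:
T_f = (1526.5*46.9 + 389.4*(-9.92)) / (1526.5 + 389.4)
    = 67730 / 1915.9 ≈ 35.35 °C

T_f ≈ 35.4 °C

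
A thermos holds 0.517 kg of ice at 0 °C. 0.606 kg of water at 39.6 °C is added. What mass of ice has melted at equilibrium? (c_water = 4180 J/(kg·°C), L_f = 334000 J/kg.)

m_melted ≈ 0.3 kg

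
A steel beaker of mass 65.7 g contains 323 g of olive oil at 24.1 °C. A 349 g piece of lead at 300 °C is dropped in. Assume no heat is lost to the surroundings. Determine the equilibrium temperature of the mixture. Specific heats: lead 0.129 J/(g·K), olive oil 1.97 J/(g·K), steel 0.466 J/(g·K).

T_f ≈ 41.5 °C

Energy conservation, ΣQ = 0:
349×0.129×(T − 300) + 323×1.97×(T − 24.1) + 65.7×0.466×(T − 24.1) = 0
711.95 T = 29579
T ≈ 41.55 °C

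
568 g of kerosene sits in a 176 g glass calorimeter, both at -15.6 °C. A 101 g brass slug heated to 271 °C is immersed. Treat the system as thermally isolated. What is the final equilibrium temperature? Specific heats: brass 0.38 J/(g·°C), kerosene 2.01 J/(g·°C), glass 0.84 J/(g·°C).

T_f ≈ -7.3 °C

Heat gained plus heat lost sum to zero:
101·0.38·(T − 271) + 568·2.01·(T − (-15.6)) + 176·0.84·(T − (-15.6)) = 0
38.38(T − 271) + 1141.7(T − (-15.6)) + 147.84(T − (-15.6)) = 0
1327.9 T = -9715.5
T = -9715.5 / 1327.9 = -7.32 °C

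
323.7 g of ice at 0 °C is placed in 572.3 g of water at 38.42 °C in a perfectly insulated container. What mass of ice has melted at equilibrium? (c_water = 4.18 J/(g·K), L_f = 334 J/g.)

m_melted ≈ 275 g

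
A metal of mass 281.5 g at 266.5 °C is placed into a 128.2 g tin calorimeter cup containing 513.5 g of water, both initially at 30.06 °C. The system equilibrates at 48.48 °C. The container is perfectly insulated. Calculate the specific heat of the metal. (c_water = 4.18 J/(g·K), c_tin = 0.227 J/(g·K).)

c ≈ 0.653 J/(g·K)

Let T be the final temperature. ΣQ_i = 0:
281.5·c·(48.48 − 266.5) + 513.5·4.18·(48.48 − 30.06) + 128.2·0.227·(48.48 − 30.06) = 0
-61373 c = -40073
c = -40073/-61373 ≈ 0.653 J/(g·K)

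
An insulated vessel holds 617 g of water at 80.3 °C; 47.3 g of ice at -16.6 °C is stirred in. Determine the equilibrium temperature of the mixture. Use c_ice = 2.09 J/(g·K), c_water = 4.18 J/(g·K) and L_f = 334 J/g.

Net heat exchanged in the isolated system is zero:
warm ice to 0 °C: 47.3·2.09·(0 − (-16.6)) = 1641; fusion: m_ice L_f = 47.3·334 = 15798; meltwater 0→T: 47.3·4.18·T = 197.71 T; water cools: 617·4.18·(T − 80.3) = 2579.1(T − 80.3)
2776.8 T = 207099 − 17439 = 189659
T ≈ 68.30 °C — above 0 °C, consistent with complete melting.

T_f ≈ 68.3 °C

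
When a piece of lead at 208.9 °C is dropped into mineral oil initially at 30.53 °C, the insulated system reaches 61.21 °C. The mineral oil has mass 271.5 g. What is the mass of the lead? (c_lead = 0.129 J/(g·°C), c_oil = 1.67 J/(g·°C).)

Net heat exchanged in the isolated system is zero:
m·0.129·(61.21 − 208.9) + 271.5·1.67·(61.21 − 30.53) = 0
-19.05 m = -13910
m = -13910/-19.05 ≈ 730.1 g

m ≈ 730 g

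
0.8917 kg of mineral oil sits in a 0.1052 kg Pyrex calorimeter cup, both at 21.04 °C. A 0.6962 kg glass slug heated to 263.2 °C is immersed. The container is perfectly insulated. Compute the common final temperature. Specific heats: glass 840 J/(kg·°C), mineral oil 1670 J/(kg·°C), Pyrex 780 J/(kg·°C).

T_f ≈ 86.7 °C

Taking heat into each body as positive, Σ m c ΔT = 0:
0.6962*840*(T − 263.2) + 0.8917*1670*(T − 21.04) + 0.1052*780*(T − 21.04) = 0
584.81(T − 263.2) + 1489.1(T − 21.04) + 82.06(T − 21.04) = 0
2156 T = 186979
T ≈ 86.73 °C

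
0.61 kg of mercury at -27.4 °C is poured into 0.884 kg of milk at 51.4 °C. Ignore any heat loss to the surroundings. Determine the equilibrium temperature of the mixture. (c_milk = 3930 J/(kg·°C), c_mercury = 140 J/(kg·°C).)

T_f = Σ m_i c_i T_i / Σ m_i c_i:
T_f = (3474.1·51.4 + 85.4·(-27.4)) / (3474.1 + 85.4)
    = 176230 / 3559.5 ≈ 49.51 °C

T_f ≈ 49.5 °C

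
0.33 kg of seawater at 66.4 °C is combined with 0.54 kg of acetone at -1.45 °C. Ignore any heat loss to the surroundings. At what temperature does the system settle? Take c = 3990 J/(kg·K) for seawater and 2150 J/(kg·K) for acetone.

Conservation of energy gives ΣQ = 0:
0.33×3990×(T − 66.4) + 0.54×2150×(T − (-1.45)) = 0
1316.7(T − 66.4) + 1161(T − (-1.45)) = 0
(1316.7 + 1161) T = 1316.7×66.4 + 1161×(-1.45)
T = 85745/2477.7 ≈ 34.61 °C

T_f ≈ 34.6 °C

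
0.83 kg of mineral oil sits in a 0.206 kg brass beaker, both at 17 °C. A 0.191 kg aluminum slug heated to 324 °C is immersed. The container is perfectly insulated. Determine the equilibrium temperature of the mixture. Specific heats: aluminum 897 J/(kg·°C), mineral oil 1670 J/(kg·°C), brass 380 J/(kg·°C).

T_f ≈ 49.2 °C

Conservation of energy gives ΣQ = 0:
0.191*897*(T − 324) + 0.83*1670*(T − 17) + 0.206*380*(T − 17) = 0
171.33(T − 324) + 1386.1(T − 17) + 78.28(T − 17) = 0
1635.7 T = 80404
T ≈ 49.16 °C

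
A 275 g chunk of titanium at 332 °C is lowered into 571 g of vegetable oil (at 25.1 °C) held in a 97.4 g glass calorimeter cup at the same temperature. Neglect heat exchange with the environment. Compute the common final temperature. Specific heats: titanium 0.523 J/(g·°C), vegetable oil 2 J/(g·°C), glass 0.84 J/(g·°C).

T_f ≈ 57.4 °C

Net heat exchanged in the isolated system is zero:
275*0.523*(T − 332) + 571*2*(T − 25.1) + 97.4*0.84*(T − 25.1) = 0
143.83(T − 332) + 1142(T − 25.1) + 81.82(T − 25.1) = 0
1367.6 T = 78468
T = 78468/1367.6 ≈ 57.37 °C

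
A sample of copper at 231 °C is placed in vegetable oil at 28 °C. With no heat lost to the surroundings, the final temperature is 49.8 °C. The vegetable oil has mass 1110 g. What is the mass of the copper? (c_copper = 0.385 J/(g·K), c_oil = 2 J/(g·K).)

Let T be the final temperature. ΣQ_i = 0:
m×0.385×(49.8 − 231) + 1110×2×(49.8 − 28) = 0
-69.76 m = -48396
m = -48396/-69.76 ≈ 693.7 g

m ≈ 694 g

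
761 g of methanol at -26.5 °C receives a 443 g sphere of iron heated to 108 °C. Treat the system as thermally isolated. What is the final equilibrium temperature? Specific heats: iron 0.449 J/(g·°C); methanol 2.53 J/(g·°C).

Net heat exchanged in the isolated system is zero:
443*0.449*(T − 108) + 761*2.53*(T − (-26.5)) = 0
198.91(T − 108) + 1925.3(T − (-26.5)) = 0
2124.2 T = -29539
T ≈ -13.91 °C

T_f ≈ -13.9 °C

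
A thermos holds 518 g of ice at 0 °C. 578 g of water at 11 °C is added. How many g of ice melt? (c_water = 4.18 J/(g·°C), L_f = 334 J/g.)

m_melted ≈ 79.6 g

Water can give up m c ΔT = 578·4.18·11 = 26576 J before reaching 0 °C.
To melt every bit of ice: 518·334 = 173012 J.
That's not enough to melt it all — equilibrium is at 0 °C with ice remaining.
m_melt = 26576 / L_f = 79.57 g.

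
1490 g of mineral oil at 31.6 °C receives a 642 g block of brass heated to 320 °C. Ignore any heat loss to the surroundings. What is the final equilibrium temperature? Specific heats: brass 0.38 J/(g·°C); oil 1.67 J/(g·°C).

Heat gained plus heat lost sum to zero:
642·0.38·(T − 320) + 1490·1.67·(T − 31.6) = 0
243.96(T − 320) + 2488.3(T − 31.6) = 0
(243.96 + 2488.3) T = 243.96·320 + 2488.3·31.6
T = 156697 / 2732.3 = 57.4 °C

T_f ≈ 57.4 °C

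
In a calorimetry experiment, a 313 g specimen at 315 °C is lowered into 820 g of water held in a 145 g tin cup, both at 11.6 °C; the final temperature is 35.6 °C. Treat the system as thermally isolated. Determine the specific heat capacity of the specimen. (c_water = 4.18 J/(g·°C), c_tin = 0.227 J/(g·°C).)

c ≈ 0.95 J/(g·°C)

Heat gained plus heat lost sum to zero:
313·c·(35.6 − 315) + 820·4.18·(35.6 − 11.6) + 145·0.227·(35.6 − 11.6) = 0
-87452 c = -83052
c = -83052/-87452 ≈ 0.9497 J/(g·°C)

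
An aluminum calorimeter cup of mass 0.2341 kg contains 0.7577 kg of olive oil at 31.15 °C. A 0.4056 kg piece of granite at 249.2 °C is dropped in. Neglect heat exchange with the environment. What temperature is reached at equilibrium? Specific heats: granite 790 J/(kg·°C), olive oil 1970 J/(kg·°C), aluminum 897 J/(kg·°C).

T_f ≈ 65.7 °C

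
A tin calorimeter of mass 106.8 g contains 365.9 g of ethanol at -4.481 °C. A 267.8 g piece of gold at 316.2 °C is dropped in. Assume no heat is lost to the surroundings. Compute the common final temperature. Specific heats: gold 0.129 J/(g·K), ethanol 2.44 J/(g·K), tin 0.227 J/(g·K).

T_f ≈ 7.2 °C

T_f = Σ m_i c_i T_i / Σ m_i c_i:
T_f = (34.55·316.2 + 892.8·(-4.481) + 24.24·(-4.481)) / (34.55 + 892.8 + 24.24)
    = 6814.3 / 951.59 ≈ 7.16 °C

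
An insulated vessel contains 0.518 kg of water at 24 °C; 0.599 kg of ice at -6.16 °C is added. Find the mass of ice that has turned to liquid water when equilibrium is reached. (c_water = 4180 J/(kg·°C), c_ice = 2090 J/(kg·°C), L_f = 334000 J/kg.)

Heat available from the water dropping to 0 °C: 0.518·4180·24 = 51966 J.
Of that, 0.599·2090·6.16 = 7711.8 J goes to bring the ice to 0 °C, leaving 44254 J.
Fully melting the ice requires m_ice L_f = 0.599·334000 = 200066 J.
44254 J < 200066 J, so only part of the ice melts and the system sits at 0 °C.
m_melt = 44254 / L_f = 0.1325 kg.

m_melted ≈ 0.132 kg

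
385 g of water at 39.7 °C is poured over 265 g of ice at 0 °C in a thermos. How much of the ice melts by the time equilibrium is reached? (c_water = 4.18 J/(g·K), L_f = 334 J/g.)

m_melted ≈ 191 g

Cooling the water to 0 °C releases 385·4.18·39.7 = 63889 J.
Melting all 265 g of ice would need 265·334 = 88510 J.
63889 J < 88510 J, so only part of the ice melts and the system sits at 0 °C.
m_melted·334 = 63889  ⇒  m_melted ≈ 191.3 g.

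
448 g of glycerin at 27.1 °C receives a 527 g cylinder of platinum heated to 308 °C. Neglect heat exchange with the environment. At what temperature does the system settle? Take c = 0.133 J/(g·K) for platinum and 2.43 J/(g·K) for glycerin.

T_f ≈ 44.1 °C

Heat lost by the platinum equals heat gained by the glycerin:
527·0.133·(308 − T) = 448·2.43·(T − 27.1)
70.09(308 − T) = 1088.6(T − 27.1)
1158.7 T = 51090  ⇒  T ≈ 44.09 °C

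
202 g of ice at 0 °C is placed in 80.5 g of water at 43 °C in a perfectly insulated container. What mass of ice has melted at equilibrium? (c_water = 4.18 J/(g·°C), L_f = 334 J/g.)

m_melted ≈ 43.3 g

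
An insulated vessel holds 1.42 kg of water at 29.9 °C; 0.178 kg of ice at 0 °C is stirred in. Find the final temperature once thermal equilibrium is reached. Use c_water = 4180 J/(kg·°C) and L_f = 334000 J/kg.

Energy conservation, ΣQ = 0:
fusion: m_ice L_f = 0.178×334000 = 59452
  meltwater 0→T: 0.178×4180×T = 744.04 T
  water: 5935.6(T − 29.9)
6679.6 T = 177474 − 59452 = 118022
T ≈ 17.67 °C — above 0 °C, consistent with complete melting.

T_f ≈ 17.7 °C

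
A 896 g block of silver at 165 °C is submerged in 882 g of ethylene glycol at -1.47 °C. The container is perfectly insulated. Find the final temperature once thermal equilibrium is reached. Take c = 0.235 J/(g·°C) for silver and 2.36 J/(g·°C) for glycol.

T_f ≈ 13.8 °C

Set heat shed by the hot body equal to heat absorbed by the cold body:
896·0.235·(165 − T) = 882·2.36·(T − (-1.47))
210.56(165 − T) = 2081.5(T − (-1.47))
2292.1 T = 31683  ⇒  T ≈ 13.82 °C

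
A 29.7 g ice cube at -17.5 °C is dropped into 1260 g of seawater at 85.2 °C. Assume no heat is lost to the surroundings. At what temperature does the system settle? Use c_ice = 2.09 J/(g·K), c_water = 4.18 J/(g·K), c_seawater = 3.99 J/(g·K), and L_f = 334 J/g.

Let T be the final temperature. ΣQ_i = 0:
ice -17.5→0 °C: 29.7·2.09·17.5 = 1086.3
  latent heat to melt: 29.7·334 = 9919.8
  meltwater 0→T: 29.7·4.18·T = 124.15 T
  seawater cools: 1260·3.99·(T − 85.2) = 5027.4(T − 85.2)
5151.5 T = 428334 − 11006 = 417328
T ≈ 81.01 °C — above 0 °C, consistent with complete melting.

T_f ≈ 81.0 °C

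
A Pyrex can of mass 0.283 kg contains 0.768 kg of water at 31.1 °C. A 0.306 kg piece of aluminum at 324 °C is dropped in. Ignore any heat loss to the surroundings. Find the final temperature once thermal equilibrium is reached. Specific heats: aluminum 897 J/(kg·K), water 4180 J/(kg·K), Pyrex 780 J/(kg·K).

T_f is the heat-capacity-weighted average of the initial temperatures:
T_f = (274.48×324 + 3210.2×31.1 + 220.74×31.1) / (274.48 + 3210.2 + 220.74)
    = 195636 / 3705.5 ≈ 52.80 °C

T_f ≈ 52.8 °C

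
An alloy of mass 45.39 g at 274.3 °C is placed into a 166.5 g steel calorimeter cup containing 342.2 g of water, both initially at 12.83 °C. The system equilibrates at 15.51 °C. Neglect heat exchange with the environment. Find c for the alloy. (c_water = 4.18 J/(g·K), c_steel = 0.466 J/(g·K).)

Net heat exchanged in the isolated system is zero:
45.39·c·(15.51 − 274.3) + 342.2·4.18·(15.51 − 12.83) + 166.5·0.466·(15.51 − 12.83) = 0
-11746 c = -4041.4
c = -4041.4/-11746 ≈ 0.3441 J/(g·K)

c ≈ 0.344 J/(g·K)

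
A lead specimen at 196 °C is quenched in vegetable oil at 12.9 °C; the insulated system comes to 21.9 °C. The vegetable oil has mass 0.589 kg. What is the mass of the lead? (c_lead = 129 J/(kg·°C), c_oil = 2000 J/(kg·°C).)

m ≈ 0.472 kg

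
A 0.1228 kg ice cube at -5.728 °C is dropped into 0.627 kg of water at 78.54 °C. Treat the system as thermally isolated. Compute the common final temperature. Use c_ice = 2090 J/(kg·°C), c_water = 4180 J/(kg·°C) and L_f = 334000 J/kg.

Sum of m c ΔT and latent-heat terms is zero:
warm ice to 0 °C: 0.1228·2090·(0 − (-5.728)) = 1470.1
  latent heat to melt: 0.1228·334000 = 41015
  meltwater 0→T: 0.1228·4180·T = 513.3 T
  water: 2620.9(T − 78.54)
3134.2 T = 205842 − 42485 = 163357
T ≈ 52.12 °C. Since T > 0 °C, the all-ice-melts assumption holds.

T_f ≈ 52.1 °C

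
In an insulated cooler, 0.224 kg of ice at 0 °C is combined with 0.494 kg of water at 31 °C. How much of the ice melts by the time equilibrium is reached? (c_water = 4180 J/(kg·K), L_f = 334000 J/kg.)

Heat available from the water dropping to 0 °C: 0.494×4180×31 = 64013 J.
Melting all 0.224 kg of ice would need 0.224×334000 = 74816 J.
That's not enough to melt it all — equilibrium is at 0 °C with ice remaining.
m_melt = 64013 / L_f = 0.1917 kg.

m_melted ≈ 0.192 kg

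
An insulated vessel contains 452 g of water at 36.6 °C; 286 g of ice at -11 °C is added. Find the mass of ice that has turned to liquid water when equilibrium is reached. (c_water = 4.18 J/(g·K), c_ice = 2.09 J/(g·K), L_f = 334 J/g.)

Heat available from the water dropping to 0 °C: 452×4.18×36.6 = 69151 J.
Of that, 286×2.09×11 = 6575.1 J goes to bring the ice to 0 °C, leaving 62575 J.
Fully melting the ice requires m_ice L_f = 286×334 = 95524 J.
That's not enough to melt it all — equilibrium is at 0 °C with ice remaining.
m_melt = 62575 / L_f = 187.4 g.

m_melted ≈ 187 g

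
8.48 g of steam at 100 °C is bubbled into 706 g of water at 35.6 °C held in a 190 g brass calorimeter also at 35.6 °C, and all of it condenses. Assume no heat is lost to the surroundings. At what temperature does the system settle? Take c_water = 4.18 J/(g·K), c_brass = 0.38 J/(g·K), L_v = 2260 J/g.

T_f ≈ 42.6 °C

Energy conservation, ΣQ = 0:
condense steam: −8.48·2260 = −19165
  condensed water 100 °C→T: 35.45(T − 100)
  water warms: 706·4.18·(T − 35.6) = 2951.1(T − 35.6)
  cup: 72.2(T − 35.6)
3058.7 T = 19165 + 3544.6 + 107629 = 130338
T ≈ 42.61 °C (< 100 °C, so full condensation is consistent).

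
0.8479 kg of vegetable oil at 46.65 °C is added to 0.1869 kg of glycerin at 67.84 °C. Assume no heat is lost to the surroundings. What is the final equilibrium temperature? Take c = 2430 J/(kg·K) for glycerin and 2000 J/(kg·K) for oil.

Conservation of energy gives ΣQ = 0:
0.1869·2430·(T − 67.84) + 0.8479·2000·(T − 46.65) = 0
454.17(T − 67.84) + 1695.8(T − 46.65) = 0
(454.17 + 1695.8) T = 454.17·67.84 + 1695.8·46.65
T ≈ 51.13 °C

T_f ≈ 51.1 °C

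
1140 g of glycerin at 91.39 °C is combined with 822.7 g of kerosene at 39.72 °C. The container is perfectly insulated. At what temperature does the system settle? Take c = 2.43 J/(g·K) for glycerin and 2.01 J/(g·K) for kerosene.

T_f ≈ 72.1 °C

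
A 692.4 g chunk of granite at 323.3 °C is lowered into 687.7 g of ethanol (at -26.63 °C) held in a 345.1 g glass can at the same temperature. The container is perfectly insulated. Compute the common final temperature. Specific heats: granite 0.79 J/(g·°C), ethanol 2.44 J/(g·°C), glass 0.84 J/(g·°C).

T_f ≈ 49.5 °C

Setting the total heat transfer to zero:
692.4·0.79·(T − 323.3) + 687.7·2.44·(T − (-26.63)) + 345.1·0.84·(T − (-26.63)) = 0
547(T − 323.3) + 1678(T − (-26.63)) + 289.88(T − (-26.63)) = 0
2514.9 T = 124439
T ≈ 49.48 °C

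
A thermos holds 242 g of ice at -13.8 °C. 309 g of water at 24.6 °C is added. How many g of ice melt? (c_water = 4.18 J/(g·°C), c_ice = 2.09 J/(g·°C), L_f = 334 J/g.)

m_melted ≈ 74.2 g

Heat available from the water dropping to 0 °C: 309×4.18×24.6 = 31774 J.
Of that, 242×2.09×13.8 = 6979.8 J goes to bring the ice to 0 °C, leaving 24794 J.
Fully melting the ice requires m_ice L_f = 242×334 = 80828 J.
24794 J < 80828 J, so only part of the ice melts and the system sits at 0 °C.
m_melted×334 = 24794  ⇒  m_melted ≈ 74.23 g.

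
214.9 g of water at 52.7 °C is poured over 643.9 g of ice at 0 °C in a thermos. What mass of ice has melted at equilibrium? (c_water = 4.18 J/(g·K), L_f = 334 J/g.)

m_melted ≈ 142 g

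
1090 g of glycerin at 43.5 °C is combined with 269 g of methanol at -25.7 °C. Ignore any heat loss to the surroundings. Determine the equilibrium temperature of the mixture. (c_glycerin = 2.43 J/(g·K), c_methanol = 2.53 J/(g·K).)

T_f ≈ 29.4 °C

T_f = Σ m_i c_i T_i / Σ m_i c_i:
T_f = (2648.7*43.5 + 680.57*(-25.7)) / (2648.7 + 680.57)
    = 97728 / 3329.3 ≈ 29.35 °C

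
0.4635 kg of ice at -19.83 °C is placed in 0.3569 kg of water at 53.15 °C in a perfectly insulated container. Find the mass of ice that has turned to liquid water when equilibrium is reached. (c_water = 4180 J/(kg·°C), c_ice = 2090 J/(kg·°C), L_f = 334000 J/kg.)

m_melted ≈ 0.18 kg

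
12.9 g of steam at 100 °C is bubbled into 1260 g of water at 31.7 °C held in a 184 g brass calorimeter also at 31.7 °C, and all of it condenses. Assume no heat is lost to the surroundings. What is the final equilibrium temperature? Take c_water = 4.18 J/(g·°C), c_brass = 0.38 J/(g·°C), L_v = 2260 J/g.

T_f ≈ 37.8 °C

Sum of m c ΔT and latent-heat terms is zero:
steam→water at 100 °C releases m L_v = 12.9·2260 = 29154; condensed water 100 °C→T: 53.92(T − 100); water warms: 1260·4.18·(T − 31.7) = 5266.8(T − 31.7); cup: 69.92(T − 31.7)
5390.6 T = 29154 + 5392.2 + 169174 = 203720
T ≈ 37.79 °C — below 100 °C, confirming all the steam condensed.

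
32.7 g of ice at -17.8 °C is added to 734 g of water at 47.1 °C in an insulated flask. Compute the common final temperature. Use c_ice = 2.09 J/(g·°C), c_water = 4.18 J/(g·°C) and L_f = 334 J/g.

Setting the total heat transfer to zero:
warm ice to 0 °C: 32.7×2.09×(0 − (-17.8)) = 1216.5
  fusion: m_ice L_f = 32.7×334 = 10922
  meltwater 0→T: 32.7×4.18×T = 136.69 T
  water cools: 734×4.18×(T − 47.1) = 3068.1(T − 47.1)
3204.8 T = 144508 − 12138 = 132370
T ≈ 41.30 °C. Since T > 0 °C, the all-ice-melts assumption holds.

T_f ≈ 41.3 °C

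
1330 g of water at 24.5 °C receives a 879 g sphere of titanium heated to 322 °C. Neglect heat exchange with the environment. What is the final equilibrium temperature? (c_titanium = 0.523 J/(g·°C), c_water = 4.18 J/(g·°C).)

T_f = Σ m_i c_i T_i / Σ m_i c_i:
T_f = (459.72·322 + 5559.4·24.5) / (459.72 + 5559.4)
    = 284234 / 6019.1 ≈ 47.22 °C

T_f ≈ 47.2 °C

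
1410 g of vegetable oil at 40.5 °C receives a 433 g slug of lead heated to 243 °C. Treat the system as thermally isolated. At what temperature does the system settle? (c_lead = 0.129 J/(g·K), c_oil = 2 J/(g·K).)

Conservation of energy gives ΣQ = 0:
433×0.129×(T − 243) + 1410×2×(T − 40.5) = 0
(55.86 + 2820) T = 55.86×243 + 2820×40.5
T ≈ 44.43 °C

T_f ≈ 44.4 °C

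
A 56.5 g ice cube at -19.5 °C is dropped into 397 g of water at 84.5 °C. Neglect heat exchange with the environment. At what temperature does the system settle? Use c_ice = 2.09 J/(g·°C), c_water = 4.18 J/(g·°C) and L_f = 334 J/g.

T_f ≈ 62.8 °C

Setting the total heat transfer to zero:
warm ice to 0 °C: 56.5·2.09·(0 − (-19.5)) = 2302.7
  latent heat to melt: 56.5·334 = 18871
  meltwater 0→T: 56.5·4.18·T = 236.17 T
  water cools: 397·4.18·(T − 84.5) = 1659.5(T − 84.5)
1895.6 T = 140224 − 21174 = 119051
T ≈ 62.80 °C (positive, so assuming full melt was valid).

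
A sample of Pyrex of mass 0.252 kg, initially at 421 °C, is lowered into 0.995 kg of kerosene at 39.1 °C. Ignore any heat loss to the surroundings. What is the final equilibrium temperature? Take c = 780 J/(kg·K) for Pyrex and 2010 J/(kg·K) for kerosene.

T_f ≈ 73.3 °C

Set heat shed by the hot body equal to heat absorbed by the cold body:
0.252×780×(421 − T) = 0.995×2010×(T − 39.1)
196.56(421 − T) = 2000(T − 39.1)
2196.5 T = 160950  ⇒  T ≈ 73.28 °C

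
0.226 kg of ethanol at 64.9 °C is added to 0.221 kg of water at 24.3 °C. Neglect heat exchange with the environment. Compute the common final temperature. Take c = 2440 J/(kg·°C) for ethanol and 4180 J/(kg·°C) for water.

T_f ≈ 39.5 °C

Energy conservation, ΣQ = 0:
0.226*2440*(T − 64.9) + 0.221*4180*(T − 24.3) = 0
551.44(T − 64.9) + 923.78(T − 24.3) = 0
(551.44 + 923.78) T = 551.44*64.9 + 923.78*24.3
T ≈ 39.48 °C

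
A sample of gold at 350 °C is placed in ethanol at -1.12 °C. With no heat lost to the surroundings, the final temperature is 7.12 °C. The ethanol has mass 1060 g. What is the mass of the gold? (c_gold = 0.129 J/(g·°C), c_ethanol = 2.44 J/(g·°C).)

m ≈ 482 g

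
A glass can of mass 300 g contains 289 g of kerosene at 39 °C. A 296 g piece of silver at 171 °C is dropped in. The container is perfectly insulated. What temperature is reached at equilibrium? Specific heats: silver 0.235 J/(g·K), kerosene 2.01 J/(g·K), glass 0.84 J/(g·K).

Energy conservation, ΣQ = 0:
296·0.235·(T − 171) + 289·2.01·(T − 39) + 300·0.84·(T − 39) = 0
69.56(T − 171) + 580.89(T − 39) + 252(T − 39) = 0
902.45 T = 44377
T = 44377/902.45 ≈ 49.17 °C

T_f ≈ 49.2 °C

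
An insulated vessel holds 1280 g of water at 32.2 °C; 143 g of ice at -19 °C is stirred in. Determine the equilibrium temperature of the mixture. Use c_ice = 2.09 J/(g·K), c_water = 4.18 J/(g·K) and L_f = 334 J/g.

Energy balance with sensible and latent terms:
ice -19→0 °C: 143·2.09·19 = 5678.5
  melt ice: 143·334 = 47762
  warm the meltwater: 597.74 T
  water: 5350.4(T − 32.2)
5948.1 T = 172283 − 53441 = 118842
T ≈ 19.98 °C — above 0 °C, consistent with complete melting.

T_f ≈ 20.0 °C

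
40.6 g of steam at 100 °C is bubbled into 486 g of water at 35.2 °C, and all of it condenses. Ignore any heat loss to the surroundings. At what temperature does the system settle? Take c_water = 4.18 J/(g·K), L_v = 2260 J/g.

T_f ≈ 81.9 °C

Energy conservation, ΣQ = 0:
steam→water at 100 °C releases m L_v = 40.6×2260 = 91756
  condensed water 100 °C→T: 169.71(T − 100)
  water warms: 486×4.18×(T − 35.2) = 2031.5(T − 35.2)
2201.2 T = 91756 + 16971 + 71508 = 180235
T ≈ 81.88 °C (< 100 °C, so full condensation is consistent).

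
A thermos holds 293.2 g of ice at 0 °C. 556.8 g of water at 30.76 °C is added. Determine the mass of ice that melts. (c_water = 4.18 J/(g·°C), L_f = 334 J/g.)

Water can give up m c ΔT = 556.8×4.18×30.76 = 71592 J before reaching 0 °C.
Fully melting the ice requires m_ice L_f = 293.2×334 = 97929 J.
Since 71592 < 97929 J, not all the ice melts; equilibrium is at 0 °C.
m_melt = 71592 / L_f = 214.3 g.

m_melted ≈ 214 g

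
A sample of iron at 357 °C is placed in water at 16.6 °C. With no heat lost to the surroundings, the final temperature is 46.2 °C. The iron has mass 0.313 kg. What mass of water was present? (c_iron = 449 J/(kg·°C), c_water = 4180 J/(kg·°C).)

m ≈ 0.353 kg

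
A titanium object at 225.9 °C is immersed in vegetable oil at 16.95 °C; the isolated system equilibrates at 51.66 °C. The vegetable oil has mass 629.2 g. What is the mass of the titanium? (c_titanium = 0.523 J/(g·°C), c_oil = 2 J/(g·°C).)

m ≈ 479 g

Let T be the final temperature. ΣQ_i = 0:
m·0.523·(51.66 − 225.9) + 629.2·2·(51.66 − 16.95) = 0
-91.13 m = -43679
m = -43679/-91.13 ≈ 479.3 g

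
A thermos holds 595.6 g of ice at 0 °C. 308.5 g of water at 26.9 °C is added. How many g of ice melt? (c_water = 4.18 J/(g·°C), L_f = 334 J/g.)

m_melted ≈ 104 g

Heat available from the water dropping to 0 °C: 308.5·4.18·26.9 = 34688 J.
Melting all 595.6 g of ice would need 595.6·334 = 198930 J.
That's not enough to melt it all — equilibrium is at 0 °C with ice remaining.
m_melted·334 = 34688  ⇒  m_melted ≈ 103.9 g.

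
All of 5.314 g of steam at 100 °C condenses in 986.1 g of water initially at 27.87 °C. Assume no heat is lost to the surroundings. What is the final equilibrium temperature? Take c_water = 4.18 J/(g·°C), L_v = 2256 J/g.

T_f ≈ 31.1 °C

Conservation of energy gives ΣQ = 0:
condense steam: −5.314·2256 = −11988; condensed water 100 °C→T: 22.21(T − 100); water warms: 986.1·4.18·(T − 27.87) = 4121.9(T − 27.87)
4144.1 T = 11988 + 2221.3 + 114877 = 129087
T ≈ 31.15 °C, under the boiling point, so the assumption holds.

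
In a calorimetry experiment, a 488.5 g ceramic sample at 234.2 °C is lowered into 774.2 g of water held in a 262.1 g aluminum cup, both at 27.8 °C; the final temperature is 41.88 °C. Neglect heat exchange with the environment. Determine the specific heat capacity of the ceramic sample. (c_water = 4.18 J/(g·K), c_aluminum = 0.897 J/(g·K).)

Taking heat into each body as positive, Σ m c ΔT = 0:
488.5×c×(41.88 − 234.2) + 774.2×4.18×(41.88 − 27.8) + 262.1×0.897×(41.88 − 27.8) = 0
-93948 c = -48875
c = -48875/-93948 ≈ 0.5202 J/(g·K)

c ≈ 0.52 J/(g·K)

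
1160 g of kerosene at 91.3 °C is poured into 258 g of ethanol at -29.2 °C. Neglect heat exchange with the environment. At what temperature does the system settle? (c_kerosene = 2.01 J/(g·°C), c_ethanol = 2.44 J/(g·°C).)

|Q_kerosene| = |Q_ethanol|:
1160×2.01×(91.3 − T) = 258×2.44×(T − (-29.2))
2331.6(91.3 − T) = 629.52(T − (-29.2))
2961.1 T = 194493  ⇒  T ≈ 65.68 °C

T_f ≈ 65.7 °C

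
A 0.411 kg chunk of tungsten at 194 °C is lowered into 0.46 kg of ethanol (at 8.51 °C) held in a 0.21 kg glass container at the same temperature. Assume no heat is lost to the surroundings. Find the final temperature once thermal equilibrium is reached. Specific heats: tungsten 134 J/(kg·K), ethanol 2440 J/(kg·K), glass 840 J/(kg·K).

Setting the total heat transfer to zero:
0.411×134×(T − 194) + 0.46×2440×(T − 8.51) + 0.21×840×(T − 8.51) = 0
55.07(T − 194) + 1122.4(T − 8.51) + 176.4(T − 8.51) = 0
(55.07 + 1122.4 + 176.4) T = 55.07×194 + 1122.4×8.51 + 176.4×8.51
T = 21737 / 1353.9 = 16.1 °C

T_f ≈ 16.1 °C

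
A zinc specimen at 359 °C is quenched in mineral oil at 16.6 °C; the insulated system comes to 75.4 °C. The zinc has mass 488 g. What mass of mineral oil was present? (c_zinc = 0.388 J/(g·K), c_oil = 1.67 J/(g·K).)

m ≈ 547 g

Heat lost by the zinc = heat gained by the oil:
488·0.388·(359 − 75.4) = m·1.67·(75.4 − 16.6)
98.2 m = 53698  ⇒  m ≈ 546.8 g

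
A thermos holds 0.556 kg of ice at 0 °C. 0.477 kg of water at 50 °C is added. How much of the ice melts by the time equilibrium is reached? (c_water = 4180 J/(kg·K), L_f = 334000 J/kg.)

m_melted ≈ 0.298 kg

Water can give up m c ΔT = 0.477·4180·50 = 99693 J before reaching 0 °C.
Melting all 0.556 kg of ice would need 0.556·334000 = 185704 J.
Since 99693 < 185704 J, not all the ice melts; equilibrium is at 0 °C.
m_melted·334000 = 99693  ⇒  m_melted ≈ 0.2985 kg.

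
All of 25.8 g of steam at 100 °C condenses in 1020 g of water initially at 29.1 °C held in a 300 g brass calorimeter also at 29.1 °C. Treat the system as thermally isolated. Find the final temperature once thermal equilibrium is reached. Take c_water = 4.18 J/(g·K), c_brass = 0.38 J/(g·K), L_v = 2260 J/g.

T_f ≈ 43.8 °C

Conservation of energy gives ΣQ = 0:
steam→water at 100 °C releases m L_v = 25.8·2260 = 58308
  condensate cools 100→T: 25.8·4.18·(T − 100) = 107.84(T − 100)
  water warms: 1020·4.18·(T − 29.1) = 4263.6(T − 29.1)
  brass cup: 300·0.38·(T − 29.1) = 114(T − 29.1)
4485.4 T = 58308 + 10784 + 127388 = 196481
T ≈ 43.80 °C — below 100 °C, confirming all the steam condensed.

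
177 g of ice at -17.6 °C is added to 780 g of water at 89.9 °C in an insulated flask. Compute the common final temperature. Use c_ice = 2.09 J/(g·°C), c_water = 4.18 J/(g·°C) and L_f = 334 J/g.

T_f ≈ 56.9 °C

Setting the total heat transfer to zero:
ice -17.6→0 °C: 177·2.09·17.6 = 6510.8
  latent heat to melt: 177·334 = 59118
  meltwater 0→T: 177·4.18·T = 739.86 T
  water cools: 780·4.18·(T − 89.9) = 3260.4(T − 89.9)
4000.3 T = 293110 − 65629 = 227481
T ≈ 56.87 °C — above 0 °C, consistent with complete melting.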